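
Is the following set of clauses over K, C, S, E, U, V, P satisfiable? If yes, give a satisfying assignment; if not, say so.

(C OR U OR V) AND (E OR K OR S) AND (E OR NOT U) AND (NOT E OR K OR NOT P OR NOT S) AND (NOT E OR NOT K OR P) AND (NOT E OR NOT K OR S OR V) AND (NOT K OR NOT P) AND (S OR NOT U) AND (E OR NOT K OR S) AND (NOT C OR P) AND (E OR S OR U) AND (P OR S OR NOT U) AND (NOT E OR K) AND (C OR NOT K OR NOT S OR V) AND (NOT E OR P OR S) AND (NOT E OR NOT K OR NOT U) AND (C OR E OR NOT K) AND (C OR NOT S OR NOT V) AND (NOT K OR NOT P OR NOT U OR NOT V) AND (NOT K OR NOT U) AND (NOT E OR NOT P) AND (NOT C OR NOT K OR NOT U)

Set K = False.
  then (NOT E OR K) forces E = False.
  then (E OR K OR S) forces S = True.
  then (E OR NOT U) forces U = False.
Try C = False:
  (C OR U OR V) forces V = True.
  clause (C OR NOT S OR NOT V) is falsified — backtrack.
So C = True.
  then (NOT C OR P) forces P = True.
Set V = False.
All clauses satisfied.

K = False; C = True; S = True; E = False; U = False; V = False; P = True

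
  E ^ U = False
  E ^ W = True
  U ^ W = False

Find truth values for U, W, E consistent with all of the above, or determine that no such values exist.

UNSATISFIABLE

Adding constraints 1, 2, 3 mod 2: every variable appears an even number of times on the left, so the left side is 0.
But the right sides sum to 1 (mod 2). 0 ≠ 1 — the system is inconsistent.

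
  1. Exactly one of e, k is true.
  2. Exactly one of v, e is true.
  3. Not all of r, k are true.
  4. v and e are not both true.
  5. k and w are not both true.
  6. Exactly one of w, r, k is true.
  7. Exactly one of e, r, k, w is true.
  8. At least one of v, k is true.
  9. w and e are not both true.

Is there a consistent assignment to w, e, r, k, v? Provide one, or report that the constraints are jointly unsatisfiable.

w: False, e: False, r: False, k: True, v: True

  (1) {e, k}: 1 true — exactly one ✓
  (2) {v, e}: 1 true — exactly one ✓
  (3) {r, k}: 1/2 true — not all ✓
  (4) v=T, e=F — not both ✓
  (5) k=T, w=F — not both ✓
  (6) {w, r, k}: 1 true — exactly one ✓
  (7) {e, r, k, w}: 1 true — exactly one ✓
  (8) {v, k}: 2 true — at least one ✓
  (9) w=F, e=F — not both ✓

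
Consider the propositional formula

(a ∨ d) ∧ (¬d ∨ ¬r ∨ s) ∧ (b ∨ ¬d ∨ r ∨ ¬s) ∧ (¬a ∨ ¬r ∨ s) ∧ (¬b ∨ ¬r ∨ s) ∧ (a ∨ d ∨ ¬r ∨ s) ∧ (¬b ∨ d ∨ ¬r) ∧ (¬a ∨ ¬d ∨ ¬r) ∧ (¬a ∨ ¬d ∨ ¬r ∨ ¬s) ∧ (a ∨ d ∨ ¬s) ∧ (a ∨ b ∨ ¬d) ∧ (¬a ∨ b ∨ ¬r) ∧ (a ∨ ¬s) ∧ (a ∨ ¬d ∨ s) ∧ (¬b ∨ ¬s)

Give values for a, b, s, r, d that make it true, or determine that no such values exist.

Set a = True.
Set b = False.
  then (¬a ∨ b ∨ ¬r) forces r = False.
Set s = False.
Set d = True.
All clauses satisfied.

a: True, b: False, s: False, r: False, d: True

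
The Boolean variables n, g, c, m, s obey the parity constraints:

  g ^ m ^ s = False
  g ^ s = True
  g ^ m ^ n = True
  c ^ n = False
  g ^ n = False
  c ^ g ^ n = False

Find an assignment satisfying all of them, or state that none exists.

n: False, g: False, c: False, m: True, s: True

g ^ m ^ s = F ^ T ^ T = False ✓
g ^ s = F ^ T = True ✓
g ^ m ^ n = F ^ T ^ F = True ✓
c ^ n = F ^ F = False ✓
g ^ n = F ^ F = False ✓
c ^ g ^ n = F ^ F ^ F = False ✓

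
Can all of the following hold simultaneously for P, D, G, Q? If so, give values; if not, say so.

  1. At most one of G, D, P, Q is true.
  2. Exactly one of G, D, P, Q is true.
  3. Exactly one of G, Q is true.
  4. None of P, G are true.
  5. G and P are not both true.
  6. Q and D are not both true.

P: False, D: False, G: False, Q: True

  (1) {G, D, P, Q}: 1 true — at most one ✓
  (2) {G, D, P, Q}: 1 true — exactly one ✓
  (3) {G, Q}: 1 true — exactly one ✓
  (4) {P, G}: 0 true — none ✓
  (5) G=F, P=F — not both ✓
  (6) Q=T, D=F — not both ✓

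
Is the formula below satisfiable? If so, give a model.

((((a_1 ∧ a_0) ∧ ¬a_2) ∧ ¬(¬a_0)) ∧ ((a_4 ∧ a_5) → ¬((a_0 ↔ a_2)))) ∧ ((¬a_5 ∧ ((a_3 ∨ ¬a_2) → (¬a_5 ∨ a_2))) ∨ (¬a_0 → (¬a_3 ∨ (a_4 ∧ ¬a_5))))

a_0 = True, a_1 = True, a_2 = False, a_3 = False, a_4 = True, a_5 = False

  (((a_1 ∧ a_0) ∧ ¬a_2) ∧ ¬(¬a_0)) ∧ ((a_4 ∧ a_5) → ¬((a_0 ↔ a_2))) = True
    ((a_1 ∧ a_0) ∧ ¬a_2) ∧ ¬(¬a_0) = True
      (a_1 ∧ a_0) ∧ ¬a_2 = True
        a_1 ∧ a_0 = True
        ¬a_2 = True
      ¬(¬a_0) = True
        ¬a_0 = False
    (a_4 ∧ a_5) → ¬((a_0 ↔ a_2)) = True
      a_4 ∧ a_5 = False
      ¬((a_0 ↔ a_2)) = True
        a_0 ↔ a_2 = False
  (¬a_5 ∧ ((a_3 ∨ ¬a_2) → (¬a_5 ∨ a_2))) ∨ (¬a_0 → (¬a_3 ∨ (a_4 ∧ ¬a_5))) = True
    ¬a_5 ∧ ((a_3 ∨ ¬a_2) → (¬a_5 ∨ a_2)) = True
      ¬a_5 = True
      (a_3 ∨ ¬a_2) → (¬a_5 ∨ a_2) = True
        a_3 ∨ ¬a_2 = True
          ¬a_2 = True
        ¬a_5 ∨ a_2 = True
          ¬a_5 = True
    ¬a_0 → (¬a_3 ∨ (a_4 ∧ ¬a_5)) = True
      ¬a_0 = False
      ¬a_3 ∨ (a_4 ∧ ¬a_5) = True
        ¬a_3 = True
        a_4 ∧ ¬a_5 = True
          ¬a_5 = True
Both conjuncts True, so the formula holds.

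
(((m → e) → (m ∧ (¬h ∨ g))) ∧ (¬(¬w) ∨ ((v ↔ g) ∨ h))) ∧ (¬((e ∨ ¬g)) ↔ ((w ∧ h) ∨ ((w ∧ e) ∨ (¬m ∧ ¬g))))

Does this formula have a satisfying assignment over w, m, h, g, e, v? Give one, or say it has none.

w = True, m = True, h = True, g = True, e = False, v = True

  ((m → e) → (m ∧ (¬h ∨ g))) ∧ (¬(¬w) ∨ ((v ↔ g) ∨ h)) = True
    (m → e) → (m ∧ (¬h ∨ g)) = True
      m → e = False
      m ∧ (¬h ∨ g) = True
        ¬h ∨ g = True
          ¬h = False
    ¬(¬w) ∨ ((v ↔ g) ∨ h) = True
      ¬(¬w) = True
        ¬w = False
      (v ↔ g) ∨ h = True
        v ↔ g = True
  ¬((e ∨ ¬g)) ↔ ((w ∧ h) ∨ ((w ∧ e) ∨ (¬m ∧ ¬g))) = True
    ¬((e ∨ ¬g)) = True
      e ∨ ¬g = False
        ¬g = False
    (w ∧ h) ∨ ((w ∧ e) ∨ (¬m ∧ ¬g)) = True
      w ∧ h = True
      (w ∧ e) ∨ (¬m ∧ ¬g) = False
        w ∧ e = False
        ¬m ∧ ¬g = False
          ¬m = False
          ¬g = False
Both conjuncts True, so the formula holds.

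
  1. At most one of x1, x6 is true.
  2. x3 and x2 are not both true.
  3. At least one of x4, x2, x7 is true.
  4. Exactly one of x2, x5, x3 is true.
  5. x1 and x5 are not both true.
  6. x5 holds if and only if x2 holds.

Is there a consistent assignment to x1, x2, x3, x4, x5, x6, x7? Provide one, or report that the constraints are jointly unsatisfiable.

x1 = False, x2 = False, x3 = True, x4 = False, x5 = False, x6 = False, x7 = True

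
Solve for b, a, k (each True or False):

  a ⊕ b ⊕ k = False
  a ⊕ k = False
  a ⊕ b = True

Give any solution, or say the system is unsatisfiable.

b = False; a = True; k = True

a ⊕ b ⊕ k = T ⊕ F ⊕ T = False ✓
a ⊕ k = T ⊕ T = False ✓
a ⊕ b = T ⊕ F = True ✓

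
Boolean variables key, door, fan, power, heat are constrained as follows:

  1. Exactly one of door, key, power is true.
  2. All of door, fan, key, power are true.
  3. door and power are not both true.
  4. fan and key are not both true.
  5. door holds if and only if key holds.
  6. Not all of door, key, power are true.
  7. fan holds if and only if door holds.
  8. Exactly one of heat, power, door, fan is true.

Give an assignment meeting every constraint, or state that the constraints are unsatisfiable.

The formula is unsatisfiable.

Case fan = True:
  (2) forces door = True.
  Constraint (8) is violated (door=T, fan=T) — contradiction.
Case fan = False:
  Constraint (2) is violated (fan=F) — contradiction.
Both cases fail — unsatisfiable.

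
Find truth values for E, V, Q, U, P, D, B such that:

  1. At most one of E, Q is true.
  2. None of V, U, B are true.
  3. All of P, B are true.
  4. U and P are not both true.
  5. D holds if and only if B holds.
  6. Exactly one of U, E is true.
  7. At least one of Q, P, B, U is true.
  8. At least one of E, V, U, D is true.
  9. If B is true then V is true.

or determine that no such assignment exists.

Case B = True:
  Constraint (2) is violated (B=T) — contradiction.
Case B = False:
  Constraint (3) is violated (B=F) — contradiction.
Both cases fail — unsatisfiable.

No satisfying assignment exists.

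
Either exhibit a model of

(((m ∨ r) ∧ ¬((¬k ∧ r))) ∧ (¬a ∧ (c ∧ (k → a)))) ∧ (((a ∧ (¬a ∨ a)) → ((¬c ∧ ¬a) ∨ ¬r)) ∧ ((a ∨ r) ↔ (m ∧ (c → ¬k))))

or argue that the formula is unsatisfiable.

Unsatisfiable — no assignment works.

Case a = True: the conjunct ¬a is False.
Case a = False: the formula simplifies to (((m ∨ r) ∧ ¬((¬k ∧ r))) ∧ (c ∧ ¬k)) ∧ (r ↔ (m ∧ (c → ¬k))).
  k = True: the conjunct ¬k is False.
  k = False: simplifies to (((m ∨ r) ∧ ¬r) ∧ c) ∧ (r ↔ m).
    r = True: the conjunct ¬r is False.
    r = False: simplifies to (m ∧ c) ∧ ¬m.
      m = True: the conjunct ¬m is False.
      m = False: the conjunct m is False.
Both cases fail — unsatisfiable.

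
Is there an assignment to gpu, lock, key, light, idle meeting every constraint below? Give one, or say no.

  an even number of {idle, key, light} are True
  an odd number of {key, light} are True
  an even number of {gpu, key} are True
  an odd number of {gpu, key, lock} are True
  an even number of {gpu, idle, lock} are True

gpu = False, lock = True, key = False, light = True, idle = True

{idle, key, light}: 2 true → even ✓
{key, light}: 1 true → odd ✓
{gpu, key}: 0 true → even ✓
{gpu, key, lock}: 1 true → odd ✓
{gpu, idle, lock}: 2 true → even ✓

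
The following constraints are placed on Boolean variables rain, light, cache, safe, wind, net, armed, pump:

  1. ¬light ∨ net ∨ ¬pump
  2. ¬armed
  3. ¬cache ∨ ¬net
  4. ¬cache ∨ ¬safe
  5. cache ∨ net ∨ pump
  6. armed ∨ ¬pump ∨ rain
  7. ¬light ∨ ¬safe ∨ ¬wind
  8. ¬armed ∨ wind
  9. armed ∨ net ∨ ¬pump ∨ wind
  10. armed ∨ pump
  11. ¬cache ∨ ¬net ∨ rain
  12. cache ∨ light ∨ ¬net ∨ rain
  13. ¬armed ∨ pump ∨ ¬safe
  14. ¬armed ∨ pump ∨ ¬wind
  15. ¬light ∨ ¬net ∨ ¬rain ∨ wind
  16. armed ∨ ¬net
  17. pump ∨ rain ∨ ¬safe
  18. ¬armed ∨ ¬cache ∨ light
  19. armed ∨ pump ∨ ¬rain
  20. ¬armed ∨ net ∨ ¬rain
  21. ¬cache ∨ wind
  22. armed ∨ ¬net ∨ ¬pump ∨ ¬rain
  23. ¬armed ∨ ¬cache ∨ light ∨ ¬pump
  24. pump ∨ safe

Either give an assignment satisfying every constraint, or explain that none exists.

Unit clause (¬armed) forces armed = False.
In (armed ∨ pump) only pump is left, so pump = True.
In (armed ∨ ¬net) only ¬net is left, so net = False.
In (¬light ∨ net ∨ ¬pump) only ¬light is left, so light = False.
In (armed ∨ ¬pump ∨ rain) only rain is left, so rain = True.
In (armed ∨ net ∨ ¬pump ∨ wind) only wind is left, so wind = True.
Set cache = False.
Set safe = False.
All clauses satisfied.

rain = True; light = False; cache = False; safe = False; wind = True; net = False; armed = False; pump = True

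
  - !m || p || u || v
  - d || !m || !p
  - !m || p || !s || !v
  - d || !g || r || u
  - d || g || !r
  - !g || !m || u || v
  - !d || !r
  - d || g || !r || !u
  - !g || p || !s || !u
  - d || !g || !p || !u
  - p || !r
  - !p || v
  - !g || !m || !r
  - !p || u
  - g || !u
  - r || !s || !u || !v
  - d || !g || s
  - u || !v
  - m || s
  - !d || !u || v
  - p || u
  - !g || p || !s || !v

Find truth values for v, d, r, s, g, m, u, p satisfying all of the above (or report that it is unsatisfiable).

v: True; d: True; r: False; s: False; g: True; m: True; u: True; p: True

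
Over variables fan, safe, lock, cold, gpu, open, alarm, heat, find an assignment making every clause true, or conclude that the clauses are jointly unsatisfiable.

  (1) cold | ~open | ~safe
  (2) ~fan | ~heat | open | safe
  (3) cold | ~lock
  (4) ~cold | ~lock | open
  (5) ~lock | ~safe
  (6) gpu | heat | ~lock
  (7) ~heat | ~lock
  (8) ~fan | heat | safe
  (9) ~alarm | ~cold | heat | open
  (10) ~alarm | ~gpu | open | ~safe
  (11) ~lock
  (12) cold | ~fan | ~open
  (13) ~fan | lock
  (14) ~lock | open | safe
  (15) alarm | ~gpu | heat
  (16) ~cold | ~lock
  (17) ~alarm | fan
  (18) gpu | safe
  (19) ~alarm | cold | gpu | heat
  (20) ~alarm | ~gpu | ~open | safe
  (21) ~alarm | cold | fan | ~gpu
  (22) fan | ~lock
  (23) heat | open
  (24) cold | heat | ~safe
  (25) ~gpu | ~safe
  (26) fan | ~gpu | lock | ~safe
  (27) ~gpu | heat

fan = False, safe = True, lock = False, cold = False, gpu = False, open = False, alarm = False, heat = True

Unit clause (~lock) forces lock = False.
In (~fan | lock) only ~fan is left, so fan = False.
In (~alarm | fan) only ~alarm is left, so alarm = False.
Set safe = True.
  then (~gpu | ~safe) forces gpu = False.
Set cold = False.
  then (cold | ~open | ~safe) forces open = False.
  then (heat | open) forces heat = True.
All clauses satisfied.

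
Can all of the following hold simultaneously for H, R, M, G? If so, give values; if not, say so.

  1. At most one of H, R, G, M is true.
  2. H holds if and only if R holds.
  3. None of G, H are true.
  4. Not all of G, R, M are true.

H = False, R = False, M = True, G = False

  (1) {H, R, G, M}: 1 true — at most one ✓
  (2) H=F, R=F — same ✓
  (3) {G, H}: 0 true — none ✓
  (4) {G, R, M}: 1/3 true — not all ✓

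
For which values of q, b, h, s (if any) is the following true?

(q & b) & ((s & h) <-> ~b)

q: True; b: True; h: True; s: False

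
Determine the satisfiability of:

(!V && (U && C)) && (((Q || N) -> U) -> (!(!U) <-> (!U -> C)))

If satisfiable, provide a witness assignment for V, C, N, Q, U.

V=F; C=T; N=T; Q=T; U=T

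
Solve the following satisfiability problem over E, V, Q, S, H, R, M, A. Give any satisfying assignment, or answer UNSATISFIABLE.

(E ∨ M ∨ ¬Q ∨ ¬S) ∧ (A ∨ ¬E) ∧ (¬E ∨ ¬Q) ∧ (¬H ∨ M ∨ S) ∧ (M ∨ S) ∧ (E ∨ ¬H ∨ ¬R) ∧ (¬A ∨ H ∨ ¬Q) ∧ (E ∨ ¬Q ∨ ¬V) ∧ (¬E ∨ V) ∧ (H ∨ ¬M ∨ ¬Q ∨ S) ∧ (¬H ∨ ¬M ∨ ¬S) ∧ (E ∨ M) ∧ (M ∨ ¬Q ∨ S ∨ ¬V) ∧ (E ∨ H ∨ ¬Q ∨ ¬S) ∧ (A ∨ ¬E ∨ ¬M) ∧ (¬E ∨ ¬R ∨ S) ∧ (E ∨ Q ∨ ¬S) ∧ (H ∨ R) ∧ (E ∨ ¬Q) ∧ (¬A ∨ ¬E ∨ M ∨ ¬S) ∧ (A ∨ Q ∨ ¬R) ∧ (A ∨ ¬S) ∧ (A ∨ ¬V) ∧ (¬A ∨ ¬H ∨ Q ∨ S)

Set E = False.
  then (E ∨ M) forces M = True.
  then (E ∨ ¬Q) forces Q = False.
  then (E ∨ Q ∨ ¬S) forces S = False.
Set V = False.
Set H = False.
  then (H ∨ R) forces R = True.
  then (A ∨ Q ∨ ¬R) forces A = True.
All clauses satisfied.

E: False; V: False; Q: False; S: False; H: False; R: True; M: True; A: True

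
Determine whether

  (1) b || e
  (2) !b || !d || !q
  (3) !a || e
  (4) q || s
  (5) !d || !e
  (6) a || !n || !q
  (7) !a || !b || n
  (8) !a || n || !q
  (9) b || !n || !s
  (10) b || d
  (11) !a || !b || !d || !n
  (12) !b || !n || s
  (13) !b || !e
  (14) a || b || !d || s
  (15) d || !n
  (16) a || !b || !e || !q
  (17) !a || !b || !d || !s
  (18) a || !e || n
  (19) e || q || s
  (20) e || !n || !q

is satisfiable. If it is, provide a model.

Set n = False.
Set s = True.
Try a = True:
  (!a || e) forces e = True.
  (!d || !e) forces d = False.
  (!a || !b || n) forces b = False.
  clause (b || d) is falsified — backtrack.
So a = False.
  then (a || !e || n) forces e = False.
  then (b || e) forces b = True.
Set q = True.
  then (!b || !d || !q) forces d = False.
All clauses satisfied.

n=F, s=T, a=F, q=T, b=T, d=F, e=F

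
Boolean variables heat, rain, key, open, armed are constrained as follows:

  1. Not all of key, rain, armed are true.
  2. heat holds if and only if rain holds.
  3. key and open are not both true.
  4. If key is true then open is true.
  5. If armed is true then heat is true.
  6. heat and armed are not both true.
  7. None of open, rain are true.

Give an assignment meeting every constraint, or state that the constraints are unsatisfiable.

heat = False; rain = False; key = False; open = False; armed = False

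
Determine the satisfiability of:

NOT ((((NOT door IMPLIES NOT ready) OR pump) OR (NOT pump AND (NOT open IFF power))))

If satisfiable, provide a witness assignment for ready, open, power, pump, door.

ready: True, open: False, power: False, pump: False, door: False

  NOT ((((NOT door IMPLIES NOT ready) OR pump) OR (NOT pump AND (NOT open IFF power)))) = True
    ((NOT door IMPLIES NOT ready) OR pump) OR (NOT pump AND (NOT open IFF power)) = False
      (NOT door IMPLIES NOT ready) OR pump = False
        NOT door IMPLIES NOT ready = False
          NOT door = True
          NOT ready = False
      NOT pump AND (NOT open IFF power) = False
        NOT pump = True
        NOT open IFF power = False
          NOT open = True
The formula evaluates to True.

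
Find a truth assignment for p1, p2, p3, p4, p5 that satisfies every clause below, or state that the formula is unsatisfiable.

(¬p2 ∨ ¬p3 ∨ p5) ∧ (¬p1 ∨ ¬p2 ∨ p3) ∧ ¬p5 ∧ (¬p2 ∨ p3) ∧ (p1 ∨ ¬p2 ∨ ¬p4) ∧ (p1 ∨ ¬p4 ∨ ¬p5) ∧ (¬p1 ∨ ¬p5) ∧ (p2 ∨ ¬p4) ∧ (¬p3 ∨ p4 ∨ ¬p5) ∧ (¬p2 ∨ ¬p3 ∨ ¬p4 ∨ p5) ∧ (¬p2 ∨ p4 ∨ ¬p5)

p1: True; p2: False; p3: True; p4: False; p5: False

Unit clause (¬p5) forces p5 = False.
Set p1 = True.
Try p2 = True:
  (¬p2 ∨ ¬p3 ∨ p5) forces p3 = False.
  clause (¬p1 ∨ ¬p2 ∨ p3) is falsified — backtrack.
So p2 = False.
  then (p2 ∨ ¬p4) forces p4 = False.
Set p3 = True.
All clauses satisfied.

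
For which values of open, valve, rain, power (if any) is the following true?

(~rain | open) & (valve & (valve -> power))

open = False, valve = True, rain = False, power = True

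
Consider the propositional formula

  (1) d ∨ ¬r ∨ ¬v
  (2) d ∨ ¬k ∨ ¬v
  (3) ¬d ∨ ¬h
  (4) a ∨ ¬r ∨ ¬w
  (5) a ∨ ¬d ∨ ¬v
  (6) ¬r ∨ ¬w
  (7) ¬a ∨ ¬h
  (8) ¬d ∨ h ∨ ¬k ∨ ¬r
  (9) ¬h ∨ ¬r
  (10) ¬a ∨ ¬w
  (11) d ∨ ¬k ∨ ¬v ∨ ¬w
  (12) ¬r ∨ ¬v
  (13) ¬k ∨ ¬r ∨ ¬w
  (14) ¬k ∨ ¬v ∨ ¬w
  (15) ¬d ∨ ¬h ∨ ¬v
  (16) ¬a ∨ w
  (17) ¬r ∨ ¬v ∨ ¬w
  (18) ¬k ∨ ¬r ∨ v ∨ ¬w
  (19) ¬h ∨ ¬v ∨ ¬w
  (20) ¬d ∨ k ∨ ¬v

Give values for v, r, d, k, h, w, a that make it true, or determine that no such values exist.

v=F, r=F, d=F, k=T, h=T, w=F, a=F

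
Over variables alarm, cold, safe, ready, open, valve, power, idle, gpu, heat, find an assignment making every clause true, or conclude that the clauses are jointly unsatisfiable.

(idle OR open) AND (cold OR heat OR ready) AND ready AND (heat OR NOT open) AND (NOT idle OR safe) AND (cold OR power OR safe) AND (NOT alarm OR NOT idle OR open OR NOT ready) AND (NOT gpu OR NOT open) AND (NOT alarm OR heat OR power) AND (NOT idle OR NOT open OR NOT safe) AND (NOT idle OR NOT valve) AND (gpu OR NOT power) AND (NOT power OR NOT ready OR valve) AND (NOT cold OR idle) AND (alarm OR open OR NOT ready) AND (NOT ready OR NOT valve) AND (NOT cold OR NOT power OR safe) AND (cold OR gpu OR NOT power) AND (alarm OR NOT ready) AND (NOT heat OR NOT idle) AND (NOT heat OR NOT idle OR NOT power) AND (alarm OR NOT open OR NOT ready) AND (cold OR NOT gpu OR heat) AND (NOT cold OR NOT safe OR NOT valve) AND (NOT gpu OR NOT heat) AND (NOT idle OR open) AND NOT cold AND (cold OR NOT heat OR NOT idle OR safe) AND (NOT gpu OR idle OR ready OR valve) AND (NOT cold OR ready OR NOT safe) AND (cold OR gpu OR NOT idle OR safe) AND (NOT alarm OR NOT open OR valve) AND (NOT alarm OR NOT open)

Case ready = True:
  (NOT ready OR NOT valve) forces valve = False.
  (NOT power OR NOT ready OR valve) forces power = False.
  (alarm OR NOT ready) forces alarm = True.
  (NOT alarm OR heat OR power) forces heat = True.
  (NOT heat OR NOT idle) forces idle = False.
  (idle OR open) forces open = True.
  Clause (NOT alarm OR NOT open OR valve) is falsified — contradiction.
Case ready = False:
  Clause (ready) is falsified — contradiction.
Both cases fail, so the formula is unsatisfiable.

No satisfying assignment exists.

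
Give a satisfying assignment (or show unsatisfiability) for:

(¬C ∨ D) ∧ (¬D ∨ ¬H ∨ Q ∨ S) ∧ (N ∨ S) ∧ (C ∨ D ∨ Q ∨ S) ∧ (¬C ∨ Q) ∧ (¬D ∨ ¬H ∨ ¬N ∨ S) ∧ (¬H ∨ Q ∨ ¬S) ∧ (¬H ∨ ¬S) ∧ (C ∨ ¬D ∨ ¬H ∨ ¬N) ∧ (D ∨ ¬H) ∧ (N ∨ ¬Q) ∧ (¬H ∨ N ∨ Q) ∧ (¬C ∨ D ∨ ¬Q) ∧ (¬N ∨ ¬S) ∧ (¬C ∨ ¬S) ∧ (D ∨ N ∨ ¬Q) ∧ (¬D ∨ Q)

S=T, Q=F, H=F, C=F, D=F, N=F

Set S = True.
  then (¬H ∨ ¬S) forces H = False.
  then (¬N ∨ ¬S) forces N = False.
  then (¬C ∨ ¬S) forces C = False.
  then (N ∨ ¬Q) forces Q = False.
  then (¬D ∨ Q) forces D = False.
All clauses satisfied.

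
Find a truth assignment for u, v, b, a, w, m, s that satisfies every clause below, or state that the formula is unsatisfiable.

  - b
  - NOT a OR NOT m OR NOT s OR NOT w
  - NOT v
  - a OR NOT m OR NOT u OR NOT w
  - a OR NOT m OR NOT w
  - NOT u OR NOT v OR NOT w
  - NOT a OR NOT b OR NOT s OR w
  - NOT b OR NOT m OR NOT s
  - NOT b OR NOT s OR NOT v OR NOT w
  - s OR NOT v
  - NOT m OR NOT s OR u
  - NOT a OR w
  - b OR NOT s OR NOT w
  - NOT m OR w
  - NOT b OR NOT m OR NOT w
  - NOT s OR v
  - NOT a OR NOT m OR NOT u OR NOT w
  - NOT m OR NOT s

u=T, v=F, b=T, a=T, w=T, m=F, s=F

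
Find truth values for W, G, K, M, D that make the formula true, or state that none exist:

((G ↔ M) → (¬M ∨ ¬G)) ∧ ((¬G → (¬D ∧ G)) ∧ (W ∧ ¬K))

W: True; G: True; K: False; M: False; D: True

  (G ↔ M) → (¬M ∨ ¬G) = True
    G ↔ M = False
    ¬M ∨ ¬G = True
      ¬M = True
      ¬G = False
  (¬G → (¬D ∧ G)) ∧ (W ∧ ¬K) = True
    ¬G → (¬D ∧ G) = True
      ¬G = False
      ¬D ∧ G = False
        ¬D = False
    W ∧ ¬K = True
      ¬K = True
Both conjuncts True, so the formula holds.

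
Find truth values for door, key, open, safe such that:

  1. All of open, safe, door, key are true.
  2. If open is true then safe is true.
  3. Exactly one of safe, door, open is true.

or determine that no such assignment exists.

UNSATISFIABLE

Case door = True:
  (1) forces open = True.
  Constraint (3) is violated (door=T, open=T) — contradiction.
Case door = False:
  Constraint (1) is violated (door=F) — contradiction.
Both cases fail — unsatisfiable.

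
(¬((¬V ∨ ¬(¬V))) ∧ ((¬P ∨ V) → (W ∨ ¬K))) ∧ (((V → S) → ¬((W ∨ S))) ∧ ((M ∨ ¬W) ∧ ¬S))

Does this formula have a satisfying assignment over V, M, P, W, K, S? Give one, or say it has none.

No satisfying assignment exists.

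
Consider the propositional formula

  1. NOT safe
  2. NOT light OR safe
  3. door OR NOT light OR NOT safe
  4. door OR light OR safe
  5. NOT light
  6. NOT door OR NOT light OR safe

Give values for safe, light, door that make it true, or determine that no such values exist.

Unit clause (NOT safe) forces safe = False.
In (NOT light OR safe) only NOT light is left, so light = False.
In (door OR light OR safe) only door is left, so door = True.
Check each clause:
  (NOT safe): NOT safe holds.
  (NOT light OR safe): NOT light holds.
  (door OR NOT light OR NOT safe): door holds.
  (door OR light OR safe): door holds.
  (NOT light): NOT light holds.
  (NOT door OR NOT light OR safe): NOT light holds.
All clauses satisfied.

safe = False; light = False; door = True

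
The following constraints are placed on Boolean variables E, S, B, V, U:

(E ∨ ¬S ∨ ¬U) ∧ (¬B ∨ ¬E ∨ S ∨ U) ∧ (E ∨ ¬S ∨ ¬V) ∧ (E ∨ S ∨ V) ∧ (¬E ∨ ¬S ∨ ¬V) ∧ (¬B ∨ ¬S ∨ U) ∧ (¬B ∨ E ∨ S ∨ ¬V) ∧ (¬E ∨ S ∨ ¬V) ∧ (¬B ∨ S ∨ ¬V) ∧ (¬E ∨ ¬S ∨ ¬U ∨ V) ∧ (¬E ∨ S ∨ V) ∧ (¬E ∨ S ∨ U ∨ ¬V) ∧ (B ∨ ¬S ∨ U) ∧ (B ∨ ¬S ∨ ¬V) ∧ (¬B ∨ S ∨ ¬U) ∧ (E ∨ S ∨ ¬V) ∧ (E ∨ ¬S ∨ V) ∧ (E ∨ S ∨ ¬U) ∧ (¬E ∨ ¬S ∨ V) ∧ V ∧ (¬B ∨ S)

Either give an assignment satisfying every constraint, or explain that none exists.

No satisfying assignment exists.

Case E = True:
  (V) forces V = True.
  (¬E ∨ ¬S ∨ ¬V) forces S = False.
  Clause (¬E ∨ S ∨ ¬V) is falsified — contradiction.
Case E = False:
  (V) forces V = True.
  (E ∨ ¬S ∨ ¬V) forces S = False.
  Clause (E ∨ S ∨ ¬V) is falsified — contradiction.
Both cases fail, so the formula is unsatisfiable.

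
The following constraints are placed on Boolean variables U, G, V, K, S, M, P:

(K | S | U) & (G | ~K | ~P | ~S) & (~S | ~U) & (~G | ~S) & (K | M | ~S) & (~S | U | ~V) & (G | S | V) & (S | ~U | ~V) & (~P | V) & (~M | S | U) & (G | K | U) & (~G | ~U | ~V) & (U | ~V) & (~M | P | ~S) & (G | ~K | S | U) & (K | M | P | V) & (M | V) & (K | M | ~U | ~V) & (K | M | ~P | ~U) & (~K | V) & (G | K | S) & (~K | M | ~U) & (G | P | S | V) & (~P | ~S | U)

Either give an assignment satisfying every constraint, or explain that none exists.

Try U = False:
  (U | ~V) forces V = False.
  (~P | V) forces P = False.
  (M | V) forces M = True.
  (~M | S | U) forces S = True.
  clause (~M | P | ~S) is falsified — backtrack.
So U = True.
  then (~S | ~U) forces S = False.
  then (S | ~U | ~V) forces V = False.
  then (~P | V) forces P = False.
  then (M | V) forces M = True.
  then (~K | V) forces K = False.
  then (G | K | S) forces G = True.
All clauses satisfied.

U=T, G=T, V=F, K=F, S=F, M=T, P=F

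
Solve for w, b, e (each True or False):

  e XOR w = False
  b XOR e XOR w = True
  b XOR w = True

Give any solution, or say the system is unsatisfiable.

w = False; b = True; e = False

e XOR w = F XOR F = False ✓
b XOR e XOR w = T XOR F XOR F = True ✓
b XOR w = T XOR F = True ✓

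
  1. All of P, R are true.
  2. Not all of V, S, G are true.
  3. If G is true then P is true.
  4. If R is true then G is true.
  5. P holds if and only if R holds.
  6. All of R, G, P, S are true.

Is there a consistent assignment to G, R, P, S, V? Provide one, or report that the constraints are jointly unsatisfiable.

G = True; R = True; P = True; S = True; V = False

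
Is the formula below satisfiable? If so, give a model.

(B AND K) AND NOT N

N: False; K: True; B: True

  B AND K = True
  NOT N = True
Both conjuncts True, so the formula holds.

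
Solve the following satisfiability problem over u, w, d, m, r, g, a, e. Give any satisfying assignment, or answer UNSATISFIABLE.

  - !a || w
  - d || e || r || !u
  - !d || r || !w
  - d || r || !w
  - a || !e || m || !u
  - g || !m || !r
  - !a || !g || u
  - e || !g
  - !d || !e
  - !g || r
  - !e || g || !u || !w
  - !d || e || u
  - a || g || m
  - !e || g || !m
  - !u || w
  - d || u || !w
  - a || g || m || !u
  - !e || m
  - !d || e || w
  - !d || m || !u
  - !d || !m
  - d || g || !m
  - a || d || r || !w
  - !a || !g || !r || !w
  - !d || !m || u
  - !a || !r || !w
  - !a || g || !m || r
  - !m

No satisfying assignment exists.

Case m = True:
  Clause (!m) is falsified — contradiction.
Case m = False:
  (!e || m) forces e = False.
  (e || !g) forces g = False.
  (a || g || m) forces a = True.
  (!a || w) forces w = True.
  (!a || !r || !w) forces r = False.
  (!d || r || !w) forces d = False.
  Clause (d || r || !w) is falsified — contradiction.
Both cases fail, so the formula is unsatisfiable.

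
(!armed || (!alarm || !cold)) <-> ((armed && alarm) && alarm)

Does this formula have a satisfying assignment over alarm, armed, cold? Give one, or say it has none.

alarm=T, armed=T, cold=F

  (!armed || (!alarm || !cold)) <-> ((armed && alarm) && alarm) = True
    !armed || (!alarm || !cold) = True
      !armed = False
      !alarm || !cold = True
        !alarm = False
        !cold = True
    (armed && alarm) && alarm = True
      armed && alarm = True
The formula evaluates to True.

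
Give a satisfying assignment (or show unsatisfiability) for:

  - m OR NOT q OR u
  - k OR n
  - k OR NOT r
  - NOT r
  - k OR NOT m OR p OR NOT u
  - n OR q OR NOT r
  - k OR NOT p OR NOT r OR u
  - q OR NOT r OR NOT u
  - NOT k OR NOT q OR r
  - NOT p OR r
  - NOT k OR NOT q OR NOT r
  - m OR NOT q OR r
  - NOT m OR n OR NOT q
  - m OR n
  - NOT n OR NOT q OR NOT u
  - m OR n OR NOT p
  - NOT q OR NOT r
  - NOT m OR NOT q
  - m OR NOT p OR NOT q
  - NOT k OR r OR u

k: False, p: False, u: False, q: False, r: False, n: True, m: False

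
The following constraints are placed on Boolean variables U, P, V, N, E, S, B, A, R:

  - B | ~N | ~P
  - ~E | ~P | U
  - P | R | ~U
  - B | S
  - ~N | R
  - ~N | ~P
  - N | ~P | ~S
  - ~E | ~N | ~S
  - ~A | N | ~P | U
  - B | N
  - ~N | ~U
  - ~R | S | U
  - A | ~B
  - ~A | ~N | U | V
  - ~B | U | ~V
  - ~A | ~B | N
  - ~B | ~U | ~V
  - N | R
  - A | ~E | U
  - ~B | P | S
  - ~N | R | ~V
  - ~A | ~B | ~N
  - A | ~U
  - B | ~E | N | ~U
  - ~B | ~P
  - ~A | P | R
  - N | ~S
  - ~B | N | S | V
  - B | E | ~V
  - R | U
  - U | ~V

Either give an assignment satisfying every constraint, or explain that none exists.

U: False; P: False; V: False; N: True; E: False; S: True; B: False; A: False; R: True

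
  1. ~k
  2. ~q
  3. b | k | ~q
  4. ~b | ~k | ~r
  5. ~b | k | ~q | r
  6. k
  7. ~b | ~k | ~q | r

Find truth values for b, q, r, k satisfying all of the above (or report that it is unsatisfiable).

UNSATISFIABLE

Case k = True:
  Clause (~k) is falsified — contradiction.
Case k = False:
  Clause (k) is falsified — contradiction.
Both cases fail, so the formula is unsatisfiable.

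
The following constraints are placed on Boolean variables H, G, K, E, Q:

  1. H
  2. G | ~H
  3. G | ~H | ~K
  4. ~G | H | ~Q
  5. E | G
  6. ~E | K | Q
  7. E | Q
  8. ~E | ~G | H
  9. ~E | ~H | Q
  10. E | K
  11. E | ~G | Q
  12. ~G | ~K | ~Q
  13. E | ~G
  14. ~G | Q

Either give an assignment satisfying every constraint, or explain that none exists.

H = True, G = True, K = False, E = True, Q = True

Unit clause (H) forces H = True.
In (G | ~H) only G is left, so G = True.
In (E | ~G) only E is left, so E = True.
In (~G | Q) only Q is left, so Q = True.
In (~G | ~K | ~Q) only ~K is left, so K = False.
All clauses satisfied.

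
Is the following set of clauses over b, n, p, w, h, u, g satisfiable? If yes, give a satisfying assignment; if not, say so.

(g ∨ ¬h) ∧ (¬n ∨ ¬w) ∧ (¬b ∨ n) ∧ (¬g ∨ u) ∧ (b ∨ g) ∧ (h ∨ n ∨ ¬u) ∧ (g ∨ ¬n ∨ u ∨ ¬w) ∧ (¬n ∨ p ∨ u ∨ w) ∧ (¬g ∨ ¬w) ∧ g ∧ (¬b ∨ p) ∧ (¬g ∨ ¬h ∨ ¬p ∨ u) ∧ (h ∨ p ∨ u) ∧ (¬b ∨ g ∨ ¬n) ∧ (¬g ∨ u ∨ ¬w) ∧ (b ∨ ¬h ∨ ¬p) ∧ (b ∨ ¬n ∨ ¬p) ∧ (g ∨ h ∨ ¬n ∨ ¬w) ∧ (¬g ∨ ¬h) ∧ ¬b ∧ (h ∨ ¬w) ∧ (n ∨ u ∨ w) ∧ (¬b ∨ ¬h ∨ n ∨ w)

b: False, n: True, p: False, w: False, h: False, u: True, g: True

Unit clause (g) forces g = True.
In (¬g ∨ ¬h) only ¬h is left, so h = False.
Unit clause (¬b) forces b = False.
In (h ∨ ¬w) only ¬w is left, so w = False.
In (¬g ∨ u) only u is left, so u = True.
In (h ∨ n ∨ ¬u) only n is left, so n = True.
In (b ∨ ¬n ∨ ¬p) only ¬p is left, so p = False.
All clauses satisfied.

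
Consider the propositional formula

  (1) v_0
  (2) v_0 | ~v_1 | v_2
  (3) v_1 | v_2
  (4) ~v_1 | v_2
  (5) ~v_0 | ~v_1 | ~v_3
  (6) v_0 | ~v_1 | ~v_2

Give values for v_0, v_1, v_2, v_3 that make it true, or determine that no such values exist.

v_0=T, v_1=F, v_2=T, v_3=T

Unit clause (v_0) forces v_0 = True.
Set v_1 = False.
  then (v_1 | v_2) forces v_2 = True.
Set v_3 = True.
Check each clause:
  (v_0): v_0 holds.
  (v_0 | ~v_1 | v_2): v_0 holds.
  (v_1 | v_2): v_2 holds.
  (~v_1 | v_2): ~v_1 holds.
  (~v_0 | ~v_1 | ~v_3): ~v_1 holds.
  (v_0 | ~v_1 | ~v_2): v_0 holds.
All clauses satisfied.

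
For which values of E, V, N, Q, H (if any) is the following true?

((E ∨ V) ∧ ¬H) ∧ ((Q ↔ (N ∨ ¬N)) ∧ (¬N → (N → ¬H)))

E=F; V=T; N=F; Q=T; H=F

  (E ∨ V) ∧ ¬H = True
    E ∨ V = True
    ¬H = True
  (Q ↔ (N ∨ ¬N)) ∧ (¬N → (N → ¬H)) = True
    Q ↔ (N ∨ ¬N) = True
      N ∨ ¬N = True
        ¬N = True
    ¬N → (N → ¬H) = True
      ¬N = True
      N → ¬H = True
        ¬H = True
Both conjuncts True, so the formula holds.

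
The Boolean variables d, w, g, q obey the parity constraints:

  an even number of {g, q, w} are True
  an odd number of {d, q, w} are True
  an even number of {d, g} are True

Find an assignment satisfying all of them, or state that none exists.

Adding constraints 1, 2, 3 mod 2: every variable appears an even number of times on the left, so the left side is 0.
But the right sides sum to 1 (mod 2). 0 ≠ 1 — the system is inconsistent.

The formula is unsatisfiable.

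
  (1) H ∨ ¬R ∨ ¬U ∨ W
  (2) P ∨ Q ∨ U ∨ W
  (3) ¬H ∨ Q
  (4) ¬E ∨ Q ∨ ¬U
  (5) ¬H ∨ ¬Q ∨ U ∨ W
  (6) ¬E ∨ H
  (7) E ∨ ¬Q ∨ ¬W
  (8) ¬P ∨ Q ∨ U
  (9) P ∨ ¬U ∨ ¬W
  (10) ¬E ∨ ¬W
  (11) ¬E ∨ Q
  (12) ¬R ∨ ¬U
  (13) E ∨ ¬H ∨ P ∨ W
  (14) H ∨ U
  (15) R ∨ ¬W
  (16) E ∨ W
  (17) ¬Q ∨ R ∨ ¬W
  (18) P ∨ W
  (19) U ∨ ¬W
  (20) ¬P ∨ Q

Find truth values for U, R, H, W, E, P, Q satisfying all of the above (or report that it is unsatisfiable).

Set U = True.
  then (¬R ∨ ¬U) forces R = False.
  then (R ∨ ¬W) forces W = False.
  then (E ∨ W) forces E = True.
  then (P ∨ W) forces P = True.
  then (¬P ∨ Q) forces Q = True.
  then (¬E ∨ H) forces H = True.
All clauses satisfied.

U=T, R=F, H=T, W=F, E=T, P=T, Q=T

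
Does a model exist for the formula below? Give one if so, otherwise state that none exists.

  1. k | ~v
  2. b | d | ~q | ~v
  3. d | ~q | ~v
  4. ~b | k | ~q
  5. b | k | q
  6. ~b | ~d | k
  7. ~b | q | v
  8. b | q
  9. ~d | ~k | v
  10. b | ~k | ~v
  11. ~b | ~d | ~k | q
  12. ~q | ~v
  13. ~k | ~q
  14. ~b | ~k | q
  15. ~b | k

Try b = True:
  (~b | k) forces k = True.
  (~k | ~q) forces q = False.
  clause (~b | ~k | q) is falsified — backtrack.
So b = False.
  then (b | q) forces q = True.
  then (~q | ~v) forces v = False.
  then (~k | ~q) forces k = False.
Set d = True.
All clauses satisfied.

b = False, k = False, q = True, v = False, d = True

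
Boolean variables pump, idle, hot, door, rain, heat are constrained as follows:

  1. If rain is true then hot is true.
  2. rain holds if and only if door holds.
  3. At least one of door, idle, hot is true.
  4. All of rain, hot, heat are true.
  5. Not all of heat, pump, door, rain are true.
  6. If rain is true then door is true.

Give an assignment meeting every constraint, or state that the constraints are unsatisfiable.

pump = False, idle = False, hot = True, door = True, rain = True, heat = True

  (1) rain=T ⇒ hot: T ✓
  (2) rain=T, door=T — same ✓
  (3) {door, idle, hot}: 2 true — at least one ✓
  (4) {rain, hot, heat}: all 3 true ✓
  (5) {heat, pump, door, rain}: 3/4 true — not all ✓
  (6) rain=T ⇒ door: T ✓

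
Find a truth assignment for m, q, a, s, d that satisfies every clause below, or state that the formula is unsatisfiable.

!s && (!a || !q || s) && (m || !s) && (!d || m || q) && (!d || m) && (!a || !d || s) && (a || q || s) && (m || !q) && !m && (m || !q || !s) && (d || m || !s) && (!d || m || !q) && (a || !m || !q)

m = False, q = False, a = True, s = False, d = False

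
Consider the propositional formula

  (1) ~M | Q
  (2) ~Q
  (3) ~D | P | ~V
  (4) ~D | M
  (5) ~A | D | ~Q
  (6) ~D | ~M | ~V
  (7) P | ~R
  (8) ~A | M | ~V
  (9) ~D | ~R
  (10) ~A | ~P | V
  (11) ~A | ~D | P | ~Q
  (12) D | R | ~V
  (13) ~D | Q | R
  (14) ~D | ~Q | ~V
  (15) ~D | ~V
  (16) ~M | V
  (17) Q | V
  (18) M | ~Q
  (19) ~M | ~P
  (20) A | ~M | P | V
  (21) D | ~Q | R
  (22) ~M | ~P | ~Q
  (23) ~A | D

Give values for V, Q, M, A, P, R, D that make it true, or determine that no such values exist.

Unit clause (~Q) forces Q = False.
In (Q | V) only V is left, so V = True.
In (~M | Q) only ~M is left, so M = False.
In (~D | M) only ~D is left, so D = False.
In (~A | M | ~V) only ~A is left, so A = False.
In (D | R | ~V) only R is left, so R = True.
In (P | ~R) only P is left, so P = True.
All clauses satisfied.

V=T, Q=F, M=F, A=F, P=T, R=T, D=F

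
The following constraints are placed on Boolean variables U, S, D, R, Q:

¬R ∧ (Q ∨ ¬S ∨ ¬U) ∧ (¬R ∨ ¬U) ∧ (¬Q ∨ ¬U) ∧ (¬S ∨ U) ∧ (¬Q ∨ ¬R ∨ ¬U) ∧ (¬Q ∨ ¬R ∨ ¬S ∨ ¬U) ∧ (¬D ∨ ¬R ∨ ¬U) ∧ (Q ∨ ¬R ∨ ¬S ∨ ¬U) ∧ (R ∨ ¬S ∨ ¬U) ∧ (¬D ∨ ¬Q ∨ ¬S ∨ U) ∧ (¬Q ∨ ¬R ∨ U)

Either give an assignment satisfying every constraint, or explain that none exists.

U = True; S = False; D = True; R = False; Q = False

Unit clause (¬R) forces R = False.
Set U = True.
  then (¬Q ∨ ¬U) forces Q = False.
  then (R ∨ ¬S ∨ ¬U) forces S = False.
Set D = True.
All clauses satisfied.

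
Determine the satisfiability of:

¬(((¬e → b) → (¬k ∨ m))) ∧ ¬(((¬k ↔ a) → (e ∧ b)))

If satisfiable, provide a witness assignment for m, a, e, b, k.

m: False, a: False, e: False, b: True, k: True

  ¬(((¬e → b) → (¬k ∨ m))) = True
    (¬e → b) → (¬k ∨ m) = False
      ¬e → b = True
        ¬e = True
      ¬k ∨ m = False
        ¬k = False
  ¬(((¬k ↔ a) → (e ∧ b))) = True
    (¬k ↔ a) → (e ∧ b) = False
      ¬k ↔ a = True
        ¬k = False
      e ∧ b = False
Both conjuncts True, so the formula holds.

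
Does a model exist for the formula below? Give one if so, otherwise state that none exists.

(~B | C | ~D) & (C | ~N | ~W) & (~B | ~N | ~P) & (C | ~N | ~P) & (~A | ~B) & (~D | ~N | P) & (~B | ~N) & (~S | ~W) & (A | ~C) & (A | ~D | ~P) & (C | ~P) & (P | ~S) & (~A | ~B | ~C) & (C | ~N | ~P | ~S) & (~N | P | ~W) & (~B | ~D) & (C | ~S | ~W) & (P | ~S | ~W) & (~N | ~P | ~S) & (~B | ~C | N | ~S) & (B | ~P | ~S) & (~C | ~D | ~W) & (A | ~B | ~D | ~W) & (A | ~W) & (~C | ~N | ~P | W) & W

A=T, N=F, D=T, B=F, C=F, P=F, W=T, S=F

Unit clause (W) forces W = True.
In (~S | ~W) only ~S is left, so S = False.
In (A | ~W) only A is left, so A = True.
In (~A | ~B) only ~B is left, so B = False.
Set N = False.
Set D = True.
  then (~C | ~D | ~W) forces C = False.
  then (C | ~P) forces P = False.
All clauses satisfied.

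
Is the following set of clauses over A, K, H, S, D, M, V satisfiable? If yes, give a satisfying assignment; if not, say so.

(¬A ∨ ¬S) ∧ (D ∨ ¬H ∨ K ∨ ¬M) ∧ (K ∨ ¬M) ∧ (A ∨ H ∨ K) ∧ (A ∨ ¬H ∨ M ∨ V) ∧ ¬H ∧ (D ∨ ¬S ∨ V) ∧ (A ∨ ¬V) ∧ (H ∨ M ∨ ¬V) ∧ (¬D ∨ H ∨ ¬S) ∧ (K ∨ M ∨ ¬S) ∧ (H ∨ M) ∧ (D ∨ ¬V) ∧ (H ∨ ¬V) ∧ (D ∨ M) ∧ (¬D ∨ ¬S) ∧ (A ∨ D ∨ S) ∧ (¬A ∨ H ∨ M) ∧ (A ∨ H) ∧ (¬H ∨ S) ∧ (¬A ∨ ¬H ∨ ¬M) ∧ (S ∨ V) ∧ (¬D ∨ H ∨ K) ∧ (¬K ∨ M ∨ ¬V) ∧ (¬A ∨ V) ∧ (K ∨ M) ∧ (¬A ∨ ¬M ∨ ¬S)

No satisfying assignment exists.

Case H = True:
  Clause (¬H) is falsified — contradiction.
Case H = False:
  (H ∨ M) forces M = True.
  (K ∨ ¬M) forces K = True.
  (H ∨ ¬V) forces V = False.
  (A ∨ H) forces A = True.
  Clause (¬A ∨ V) is falsified — contradiction.
Both cases fail, so the formula is unsatisfiable.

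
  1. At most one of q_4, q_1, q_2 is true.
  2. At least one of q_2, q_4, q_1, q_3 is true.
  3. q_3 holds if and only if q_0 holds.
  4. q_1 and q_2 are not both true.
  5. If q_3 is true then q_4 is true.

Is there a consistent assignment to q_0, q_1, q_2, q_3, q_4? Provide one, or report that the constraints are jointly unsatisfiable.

q_0 = True, q_1 = False, q_2 = False, q_3 = True, q_4 = True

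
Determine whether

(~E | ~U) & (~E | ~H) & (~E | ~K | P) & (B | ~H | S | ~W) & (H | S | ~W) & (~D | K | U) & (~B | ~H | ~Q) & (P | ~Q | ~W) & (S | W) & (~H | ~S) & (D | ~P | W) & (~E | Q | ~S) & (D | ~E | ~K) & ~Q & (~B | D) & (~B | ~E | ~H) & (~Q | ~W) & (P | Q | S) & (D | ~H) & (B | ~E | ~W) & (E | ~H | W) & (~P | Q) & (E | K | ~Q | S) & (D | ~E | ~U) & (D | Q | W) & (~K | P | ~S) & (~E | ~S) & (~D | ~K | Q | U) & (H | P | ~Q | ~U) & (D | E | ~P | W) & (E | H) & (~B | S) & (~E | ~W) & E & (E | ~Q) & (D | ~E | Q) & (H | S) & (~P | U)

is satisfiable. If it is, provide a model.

The formula is unsatisfiable.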